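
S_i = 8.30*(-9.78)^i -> [8.3, -81.17, 793.88, -7764.16, 75933.52]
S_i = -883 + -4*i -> [-883, -887, -891, -895, -899]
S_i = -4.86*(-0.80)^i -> [-4.86, 3.89, -3.11, 2.49, -1.99]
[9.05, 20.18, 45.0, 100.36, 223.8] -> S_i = 9.05*2.23^i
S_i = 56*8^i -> [56, 448, 3584, 28672, 229376]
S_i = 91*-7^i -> [91, -637, 4459, -31213, 218491]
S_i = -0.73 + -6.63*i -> [-0.73, -7.36, -13.99, -20.62, -27.25]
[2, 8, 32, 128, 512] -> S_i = 2*4^i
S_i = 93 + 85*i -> [93, 178, 263, 348, 433]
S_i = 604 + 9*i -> [604, 613, 622, 631, 640]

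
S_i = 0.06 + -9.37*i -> [0.06, -9.31, -18.68, -28.05, -37.42]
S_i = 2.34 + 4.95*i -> [2.34, 7.29, 12.24, 17.19, 22.14]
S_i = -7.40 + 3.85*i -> [-7.4, -3.55, 0.3, 4.15, 8.0]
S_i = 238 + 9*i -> [238, 247, 256, 265, 274]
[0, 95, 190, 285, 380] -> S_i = 0 + 95*i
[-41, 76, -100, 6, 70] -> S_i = Random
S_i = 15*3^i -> [15, 45, 135, 405, 1215]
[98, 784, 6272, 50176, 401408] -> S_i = 98*8^i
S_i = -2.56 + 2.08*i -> [-2.56, -0.48, 1.6, 3.68, 5.76]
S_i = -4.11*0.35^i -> [-4.11, -1.44, -0.5, -0.18, -0.06]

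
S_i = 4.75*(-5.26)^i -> [4.75, -24.98, 131.42, -691.27, 3636.11]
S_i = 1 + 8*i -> [1, 9, 17, 25, 33]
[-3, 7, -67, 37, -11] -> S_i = Random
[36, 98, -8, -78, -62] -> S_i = Random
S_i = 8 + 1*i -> [8, 9, 10, 11, 12]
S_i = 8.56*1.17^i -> [8.56, 10.02, 11.72, 13.71, 16.04]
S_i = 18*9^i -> [18, 162, 1458, 13122, 118098]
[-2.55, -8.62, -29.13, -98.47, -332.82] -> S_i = -2.55*3.38^i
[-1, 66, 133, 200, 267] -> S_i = -1 + 67*i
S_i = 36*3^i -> [36, 108, 324, 972, 2916]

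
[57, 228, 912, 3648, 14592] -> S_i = 57*4^i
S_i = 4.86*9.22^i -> [4.86, 44.81, 413.14, 3809.16, 35120.44]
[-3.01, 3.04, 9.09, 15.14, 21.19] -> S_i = -3.01 + 6.05*i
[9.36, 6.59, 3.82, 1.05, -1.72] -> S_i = 9.36 + -2.77*i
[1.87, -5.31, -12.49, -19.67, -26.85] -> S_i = 1.87 + -7.18*i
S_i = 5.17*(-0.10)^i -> [5.17, -0.52, 0.05, -0.01, 0.0]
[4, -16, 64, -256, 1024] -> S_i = 4*-4^i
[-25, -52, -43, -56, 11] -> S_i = Random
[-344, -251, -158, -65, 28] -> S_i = -344 + 93*i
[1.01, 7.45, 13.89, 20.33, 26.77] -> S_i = 1.01 + 6.44*i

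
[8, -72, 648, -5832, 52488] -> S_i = 8*-9^i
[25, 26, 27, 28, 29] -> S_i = 25 + 1*i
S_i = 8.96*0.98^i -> [8.96, 8.78, 8.61, 8.43, 8.26]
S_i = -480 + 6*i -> [-480, -474, -468, -462, -456]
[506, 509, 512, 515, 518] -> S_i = 506 + 3*i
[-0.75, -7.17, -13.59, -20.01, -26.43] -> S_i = -0.75 + -6.42*i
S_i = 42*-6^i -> [42, -252, 1512, -9072, 54432]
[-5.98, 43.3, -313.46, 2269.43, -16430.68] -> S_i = -5.98*(-7.24)^i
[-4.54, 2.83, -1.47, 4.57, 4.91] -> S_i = Random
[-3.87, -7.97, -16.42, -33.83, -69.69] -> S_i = -3.87*2.06^i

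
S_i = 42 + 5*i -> [42, 47, 52, 57, 62]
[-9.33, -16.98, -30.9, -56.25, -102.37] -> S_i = -9.33*1.82^i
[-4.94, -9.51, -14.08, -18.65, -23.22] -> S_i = -4.94 + -4.57*i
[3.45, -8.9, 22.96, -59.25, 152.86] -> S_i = 3.45*(-2.58)^i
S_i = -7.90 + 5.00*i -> [-7.9, -2.9, 2.1, 7.1, 12.1]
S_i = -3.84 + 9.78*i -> [-3.84, 5.94, 15.72, 25.5, 35.28]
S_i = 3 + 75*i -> [3, 78, 153, 228, 303]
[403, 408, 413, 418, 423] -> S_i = 403 + 5*i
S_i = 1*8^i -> [1, 8, 64, 512, 4096]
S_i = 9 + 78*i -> [9, 87, 165, 243, 321]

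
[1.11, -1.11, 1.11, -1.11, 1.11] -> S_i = 1.11*(-1.00)^i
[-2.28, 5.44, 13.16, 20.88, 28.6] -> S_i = -2.28 + 7.72*i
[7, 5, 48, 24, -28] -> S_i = Random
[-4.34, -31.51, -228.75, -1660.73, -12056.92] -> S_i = -4.34*7.26^i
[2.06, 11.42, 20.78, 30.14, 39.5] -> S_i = 2.06 + 9.36*i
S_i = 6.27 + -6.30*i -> [6.27, -0.03, -6.33, -12.63, -18.93]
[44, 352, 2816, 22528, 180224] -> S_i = 44*8^i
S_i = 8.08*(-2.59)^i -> [8.08, -20.93, 54.2, -140.38, 363.59]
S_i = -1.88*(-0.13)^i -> [-1.88, 0.24, -0.03, 0.0, -0.0]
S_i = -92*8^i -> [-92, -736, -5888, -47104, -376832]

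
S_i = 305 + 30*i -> [305, 335, 365, 395, 425]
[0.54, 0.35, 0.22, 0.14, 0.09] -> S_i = 0.54*0.64^i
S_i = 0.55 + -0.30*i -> [0.55, 0.25, -0.05, -0.35, -0.65]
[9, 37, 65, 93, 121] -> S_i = 9 + 28*i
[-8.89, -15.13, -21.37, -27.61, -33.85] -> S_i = -8.89 + -6.24*i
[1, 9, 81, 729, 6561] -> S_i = 1*9^i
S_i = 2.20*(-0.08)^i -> [2.2, -0.18, 0.01, -0.0, 0.0]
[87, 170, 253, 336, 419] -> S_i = 87 + 83*i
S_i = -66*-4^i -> [-66, 264, -1056, 4224, -16896]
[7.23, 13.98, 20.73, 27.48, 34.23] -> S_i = 7.23 + 6.75*i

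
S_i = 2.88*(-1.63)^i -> [2.88, -4.69, 7.65, -12.47, 20.33]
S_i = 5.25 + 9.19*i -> [5.25, 14.44, 23.63, 32.82, 42.01]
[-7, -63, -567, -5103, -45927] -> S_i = -7*9^i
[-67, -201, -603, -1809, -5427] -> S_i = -67*3^i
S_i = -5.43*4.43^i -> [-5.43, -24.05, -106.56, -472.08, -2091.29]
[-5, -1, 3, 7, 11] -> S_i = -5 + 4*i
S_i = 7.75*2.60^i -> [7.75, 20.15, 52.39, 136.21, 354.16]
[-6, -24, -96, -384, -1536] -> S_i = -6*4^i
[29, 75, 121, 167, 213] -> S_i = 29 + 46*i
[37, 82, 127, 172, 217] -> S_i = 37 + 45*i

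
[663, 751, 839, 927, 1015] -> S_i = 663 + 88*i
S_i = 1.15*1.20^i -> [1.15, 1.38, 1.66, 1.99, 2.38]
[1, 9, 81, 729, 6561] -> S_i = 1*9^i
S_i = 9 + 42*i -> [9, 51, 93, 135, 177]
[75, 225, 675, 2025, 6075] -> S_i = 75*3^i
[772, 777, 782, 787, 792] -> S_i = 772 + 5*i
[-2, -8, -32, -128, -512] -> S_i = -2*4^i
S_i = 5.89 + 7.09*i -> [5.89, 12.98, 20.07, 27.16, 34.25]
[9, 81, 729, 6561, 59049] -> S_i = 9*9^i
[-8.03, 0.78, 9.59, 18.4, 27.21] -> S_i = -8.03 + 8.81*i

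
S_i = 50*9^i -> [50, 450, 4050, 36450, 328050]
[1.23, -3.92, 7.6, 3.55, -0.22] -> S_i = Random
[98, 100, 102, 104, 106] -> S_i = 98 + 2*i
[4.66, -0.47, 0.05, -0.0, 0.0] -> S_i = 4.66*(-0.10)^i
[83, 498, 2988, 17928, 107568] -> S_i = 83*6^i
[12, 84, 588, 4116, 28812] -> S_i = 12*7^i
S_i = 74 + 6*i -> [74, 80, 86, 92, 98]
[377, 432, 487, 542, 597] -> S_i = 377 + 55*i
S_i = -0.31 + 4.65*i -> [-0.31, 4.34, 8.99, 13.64, 18.29]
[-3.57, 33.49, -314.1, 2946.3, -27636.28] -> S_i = -3.57*(-9.38)^i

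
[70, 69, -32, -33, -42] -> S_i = Random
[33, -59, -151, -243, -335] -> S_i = 33 + -92*i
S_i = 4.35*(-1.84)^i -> [4.35, -8.0, 14.73, -27.1, 49.86]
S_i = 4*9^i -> [4, 36, 324, 2916, 26244]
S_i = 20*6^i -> [20, 120, 720, 4320, 25920]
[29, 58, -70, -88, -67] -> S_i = Random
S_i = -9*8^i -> [-9, -72, -576, -4608, -36864]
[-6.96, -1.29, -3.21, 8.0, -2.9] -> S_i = Random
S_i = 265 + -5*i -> [265, 260, 255, 250, 245]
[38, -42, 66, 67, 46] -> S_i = Random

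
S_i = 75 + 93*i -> [75, 168, 261, 354, 447]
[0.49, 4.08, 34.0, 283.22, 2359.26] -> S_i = 0.49*8.33^i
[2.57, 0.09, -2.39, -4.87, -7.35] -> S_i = 2.57 + -2.48*i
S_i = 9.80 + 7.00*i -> [9.8, 16.8, 23.8, 30.8, 37.8]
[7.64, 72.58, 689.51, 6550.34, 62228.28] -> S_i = 7.64*9.50^i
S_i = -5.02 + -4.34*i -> [-5.02, -9.36, -13.7, -18.04, -22.38]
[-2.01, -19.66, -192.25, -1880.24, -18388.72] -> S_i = -2.01*9.78^i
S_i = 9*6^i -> [9, 54, 324, 1944, 11664]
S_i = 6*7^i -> [6, 42, 294, 2058, 14406]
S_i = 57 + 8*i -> [57, 65, 73, 81, 89]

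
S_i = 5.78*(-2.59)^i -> [5.78, -14.97, 38.77, -100.42, 260.09]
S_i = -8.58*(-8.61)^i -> [-8.58, 73.87, -636.05, 5476.42, -47151.98]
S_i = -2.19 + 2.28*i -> [-2.19, 0.09, 2.37, 4.65, 6.93]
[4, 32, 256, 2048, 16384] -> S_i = 4*8^i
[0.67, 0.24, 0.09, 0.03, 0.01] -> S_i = 0.67*0.36^i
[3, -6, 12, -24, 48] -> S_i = 3*-2^i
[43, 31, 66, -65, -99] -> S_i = Random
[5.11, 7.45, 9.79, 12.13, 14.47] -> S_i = 5.11 + 2.34*i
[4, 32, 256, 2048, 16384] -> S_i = 4*8^i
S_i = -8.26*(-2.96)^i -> [-8.26, 24.45, -72.37, 214.22, -634.08]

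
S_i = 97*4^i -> [97, 388, 1552, 6208, 24832]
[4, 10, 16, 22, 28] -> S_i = 4 + 6*i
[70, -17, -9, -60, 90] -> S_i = Random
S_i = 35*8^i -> [35, 280, 2240, 17920, 143360]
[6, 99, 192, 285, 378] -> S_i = 6 + 93*i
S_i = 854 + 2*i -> [854, 856, 858, 860, 862]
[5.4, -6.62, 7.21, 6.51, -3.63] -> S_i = Random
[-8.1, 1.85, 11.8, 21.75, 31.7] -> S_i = -8.10 + 9.95*i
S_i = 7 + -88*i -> [7, -81, -169, -257, -345]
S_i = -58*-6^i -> [-58, 348, -2088, 12528, -75168]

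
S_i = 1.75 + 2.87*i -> [1.75, 4.62, 7.49, 10.36, 13.23]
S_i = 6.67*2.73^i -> [6.67, 18.21, 49.71, 135.71, 370.49]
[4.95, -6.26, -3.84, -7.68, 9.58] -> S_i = Random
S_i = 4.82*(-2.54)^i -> [4.82, -12.24, 31.1, -78.99, 200.62]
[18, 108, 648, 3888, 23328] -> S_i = 18*6^i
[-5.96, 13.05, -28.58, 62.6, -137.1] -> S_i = -5.96*(-2.19)^i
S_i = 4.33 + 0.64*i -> [4.33, 4.97, 5.61, 6.25, 6.89]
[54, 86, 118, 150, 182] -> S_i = 54 + 32*i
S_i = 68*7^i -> [68, 476, 3332, 23324, 163268]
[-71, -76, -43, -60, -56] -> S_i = Random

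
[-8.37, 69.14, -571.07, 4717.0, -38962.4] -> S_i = -8.37*(-8.26)^i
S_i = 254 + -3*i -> [254, 251, 248, 245, 242]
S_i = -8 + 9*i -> [-8, 1, 10, 19, 28]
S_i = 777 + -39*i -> [777, 738, 699, 660, 621]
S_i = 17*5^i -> [17, 85, 425, 2125, 10625]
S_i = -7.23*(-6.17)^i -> [-7.23, 44.61, -275.24, 1698.22, -10478.01]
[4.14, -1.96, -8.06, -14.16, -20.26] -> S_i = 4.14 + -6.10*i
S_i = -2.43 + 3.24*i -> [-2.43, 0.81, 4.05, 7.29, 10.53]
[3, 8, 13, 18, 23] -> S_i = 3 + 5*i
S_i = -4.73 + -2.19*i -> [-4.73, -6.92, -9.11, -11.3, -13.49]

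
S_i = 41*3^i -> [41, 123, 369, 1107, 3321]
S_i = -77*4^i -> [-77, -308, -1232, -4928, -19712]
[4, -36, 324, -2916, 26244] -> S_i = 4*-9^i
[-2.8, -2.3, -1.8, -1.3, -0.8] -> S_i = -2.80 + 0.50*i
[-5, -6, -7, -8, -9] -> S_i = -5 + -1*i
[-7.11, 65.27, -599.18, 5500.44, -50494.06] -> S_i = -7.11*(-9.18)^i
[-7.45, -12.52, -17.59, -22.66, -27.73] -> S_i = -7.45 + -5.07*i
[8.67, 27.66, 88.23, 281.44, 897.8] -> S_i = 8.67*3.19^i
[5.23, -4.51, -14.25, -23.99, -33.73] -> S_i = 5.23 + -9.74*i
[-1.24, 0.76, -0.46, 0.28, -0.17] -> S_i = -1.24*(-0.61)^i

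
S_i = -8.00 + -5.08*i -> [-8.0, -13.08, -18.16, -23.24, -28.32]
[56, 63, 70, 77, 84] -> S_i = 56 + 7*i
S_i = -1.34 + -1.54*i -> [-1.34, -2.88, -4.42, -5.96, -7.5]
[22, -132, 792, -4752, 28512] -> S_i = 22*-6^i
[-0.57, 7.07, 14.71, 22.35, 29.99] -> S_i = -0.57 + 7.64*i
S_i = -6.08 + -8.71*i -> [-6.08, -14.79, -23.5, -32.21, -40.92]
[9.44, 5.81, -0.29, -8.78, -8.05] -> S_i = Random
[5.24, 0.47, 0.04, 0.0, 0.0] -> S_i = 5.24*0.09^i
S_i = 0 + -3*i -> [0, -3, -6, -9, -12]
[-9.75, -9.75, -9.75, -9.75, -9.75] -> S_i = -9.75 + 0.00*i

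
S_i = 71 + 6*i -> [71, 77, 83, 89, 95]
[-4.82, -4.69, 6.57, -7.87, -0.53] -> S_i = Random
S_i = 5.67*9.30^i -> [5.67, 52.73, 490.4, 4560.7, 42414.55]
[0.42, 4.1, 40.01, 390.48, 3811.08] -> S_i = 0.42*9.76^i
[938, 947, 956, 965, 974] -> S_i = 938 + 9*i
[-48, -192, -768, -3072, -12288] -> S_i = -48*4^i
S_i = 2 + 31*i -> [2, 33, 64, 95, 126]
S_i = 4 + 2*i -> [4, 6, 8, 10, 12]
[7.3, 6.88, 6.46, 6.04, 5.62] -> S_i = 7.30 + -0.42*i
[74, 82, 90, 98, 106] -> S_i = 74 + 8*i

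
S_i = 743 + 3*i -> [743, 746, 749, 752, 755]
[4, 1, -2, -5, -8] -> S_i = 4 + -3*i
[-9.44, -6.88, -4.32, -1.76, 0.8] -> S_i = -9.44 + 2.56*i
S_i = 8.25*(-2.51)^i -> [8.25, -20.71, 51.98, -130.46, 327.45]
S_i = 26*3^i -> [26, 78, 234, 702, 2106]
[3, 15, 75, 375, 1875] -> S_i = 3*5^i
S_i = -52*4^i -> [-52, -208, -832, -3328, -13312]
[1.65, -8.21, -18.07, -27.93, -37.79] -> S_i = 1.65 + -9.86*i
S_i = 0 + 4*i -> [0, 4, 8, 12, 16]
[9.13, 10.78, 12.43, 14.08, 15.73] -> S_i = 9.13 + 1.65*i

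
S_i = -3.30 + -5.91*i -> [-3.3, -9.21, -15.12, -21.03, -26.94]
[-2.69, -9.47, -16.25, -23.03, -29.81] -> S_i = -2.69 + -6.78*i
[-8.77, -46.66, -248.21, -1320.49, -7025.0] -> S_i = -8.77*5.32^i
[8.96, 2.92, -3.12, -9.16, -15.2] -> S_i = 8.96 + -6.04*i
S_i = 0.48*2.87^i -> [0.48, 1.38, 3.95, 11.35, 32.57]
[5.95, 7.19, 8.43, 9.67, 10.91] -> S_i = 5.95 + 1.24*i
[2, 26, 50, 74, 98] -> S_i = 2 + 24*i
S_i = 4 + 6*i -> [4, 10, 16, 22, 28]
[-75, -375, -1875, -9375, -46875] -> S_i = -75*5^i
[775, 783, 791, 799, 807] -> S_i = 775 + 8*i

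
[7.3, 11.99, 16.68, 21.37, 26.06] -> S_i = 7.30 + 4.69*i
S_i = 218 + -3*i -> [218, 215, 212, 209, 206]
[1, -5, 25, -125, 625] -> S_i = 1*-5^i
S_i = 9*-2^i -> [9, -18, 36, -72, 144]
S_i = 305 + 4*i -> [305, 309, 313, 317, 321]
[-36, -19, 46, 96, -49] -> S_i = Random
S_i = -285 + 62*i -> [-285, -223, -161, -99, -37]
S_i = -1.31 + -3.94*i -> [-1.31, -5.25, -9.19, -13.13, -17.07]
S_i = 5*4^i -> [5, 20, 80, 320, 1280]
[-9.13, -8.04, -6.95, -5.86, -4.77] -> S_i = -9.13 + 1.09*i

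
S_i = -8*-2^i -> [-8, 16, -32, 64, -128]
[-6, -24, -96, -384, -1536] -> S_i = -6*4^i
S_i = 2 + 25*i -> [2, 27, 52, 77, 102]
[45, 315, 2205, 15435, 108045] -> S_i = 45*7^i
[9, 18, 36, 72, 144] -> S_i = 9*2^i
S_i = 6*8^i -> [6, 48, 384, 3072, 24576]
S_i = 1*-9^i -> [1, -9, 81, -729, 6561]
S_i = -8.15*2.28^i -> [-8.15, -18.58, -42.37, -96.6, -220.24]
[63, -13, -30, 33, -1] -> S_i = Random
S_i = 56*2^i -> [56, 112, 224, 448, 896]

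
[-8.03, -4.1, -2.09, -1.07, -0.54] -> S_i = -8.03*0.51^i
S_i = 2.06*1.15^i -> [2.06, 2.37, 2.72, 3.13, 3.6]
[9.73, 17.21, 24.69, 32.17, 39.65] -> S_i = 9.73 + 7.48*i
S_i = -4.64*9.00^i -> [-4.64, -41.76, -375.84, -3382.56, -30443.04]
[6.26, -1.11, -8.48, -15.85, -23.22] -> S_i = 6.26 + -7.37*i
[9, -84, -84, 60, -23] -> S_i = Random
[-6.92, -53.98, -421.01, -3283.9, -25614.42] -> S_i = -6.92*7.80^i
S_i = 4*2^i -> [4, 8, 16, 32, 64]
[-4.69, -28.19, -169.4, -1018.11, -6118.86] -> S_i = -4.69*6.01^i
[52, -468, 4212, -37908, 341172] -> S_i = 52*-9^i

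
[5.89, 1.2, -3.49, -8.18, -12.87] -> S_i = 5.89 + -4.69*i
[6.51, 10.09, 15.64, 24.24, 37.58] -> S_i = 6.51*1.55^i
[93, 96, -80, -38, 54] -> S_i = Random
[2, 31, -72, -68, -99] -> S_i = Random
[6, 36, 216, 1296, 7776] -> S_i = 6*6^i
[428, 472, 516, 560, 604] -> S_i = 428 + 44*i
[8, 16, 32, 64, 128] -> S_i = 8*2^i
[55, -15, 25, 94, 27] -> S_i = Random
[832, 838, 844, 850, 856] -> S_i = 832 + 6*i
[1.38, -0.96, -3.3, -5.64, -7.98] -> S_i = 1.38 + -2.34*i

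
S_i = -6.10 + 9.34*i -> [-6.1, 3.24, 12.58, 21.92, 31.26]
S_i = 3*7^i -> [3, 21, 147, 1029, 7203]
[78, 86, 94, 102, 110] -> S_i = 78 + 8*i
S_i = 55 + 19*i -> [55, 74, 93, 112, 131]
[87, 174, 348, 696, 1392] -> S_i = 87*2^i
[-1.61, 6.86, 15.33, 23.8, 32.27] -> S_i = -1.61 + 8.47*i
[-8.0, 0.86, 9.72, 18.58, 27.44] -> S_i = -8.00 + 8.86*i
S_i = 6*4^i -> [6, 24, 96, 384, 1536]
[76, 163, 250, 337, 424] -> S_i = 76 + 87*i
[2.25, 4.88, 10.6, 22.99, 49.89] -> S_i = 2.25*2.17^i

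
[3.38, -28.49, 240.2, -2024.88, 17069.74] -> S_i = 3.38*(-8.43)^i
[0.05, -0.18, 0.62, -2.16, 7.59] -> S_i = 0.05*(-3.51)^i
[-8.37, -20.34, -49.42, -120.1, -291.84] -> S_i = -8.37*2.43^i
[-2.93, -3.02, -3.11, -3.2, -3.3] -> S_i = -2.93*1.03^i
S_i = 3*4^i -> [3, 12, 48, 192, 768]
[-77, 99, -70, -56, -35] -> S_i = Random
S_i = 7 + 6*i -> [7, 13, 19, 25, 31]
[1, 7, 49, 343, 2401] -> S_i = 1*7^i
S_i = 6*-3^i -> [6, -18, 54, -162, 486]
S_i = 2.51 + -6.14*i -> [2.51, -3.63, -9.77, -15.91, -22.05]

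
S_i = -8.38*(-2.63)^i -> [-8.38, 22.04, -57.96, 152.44, -400.93]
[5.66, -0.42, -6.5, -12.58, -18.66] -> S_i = 5.66 + -6.08*i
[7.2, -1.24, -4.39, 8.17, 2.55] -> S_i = Random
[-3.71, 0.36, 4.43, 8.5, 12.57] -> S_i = -3.71 + 4.07*i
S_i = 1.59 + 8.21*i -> [1.59, 9.8, 18.01, 26.22, 34.43]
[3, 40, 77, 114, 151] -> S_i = 3 + 37*i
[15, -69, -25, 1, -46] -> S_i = Random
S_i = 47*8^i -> [47, 376, 3008, 24064, 192512]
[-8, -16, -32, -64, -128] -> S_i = -8*2^i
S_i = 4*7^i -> [4, 28, 196, 1372, 9604]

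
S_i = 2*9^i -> [2, 18, 162, 1458, 13122]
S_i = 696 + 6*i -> [696, 702, 708, 714, 720]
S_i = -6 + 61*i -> [-6, 55, 116, 177, 238]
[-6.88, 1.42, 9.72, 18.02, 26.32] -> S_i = -6.88 + 8.30*i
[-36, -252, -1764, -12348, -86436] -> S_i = -36*7^i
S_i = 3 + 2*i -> [3, 5, 7, 9, 11]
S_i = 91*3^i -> [91, 273, 819, 2457, 7371]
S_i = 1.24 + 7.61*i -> [1.24, 8.85, 16.46, 24.07, 31.68]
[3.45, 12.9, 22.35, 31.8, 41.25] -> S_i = 3.45 + 9.45*i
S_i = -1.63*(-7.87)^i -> [-1.63, 12.83, -100.96, 794.53, -6252.97]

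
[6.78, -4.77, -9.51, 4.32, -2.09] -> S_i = Random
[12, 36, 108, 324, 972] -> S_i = 12*3^i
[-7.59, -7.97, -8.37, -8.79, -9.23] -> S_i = -7.59*1.05^i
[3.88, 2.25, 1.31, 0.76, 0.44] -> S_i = 3.88*0.58^i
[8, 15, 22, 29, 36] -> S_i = 8 + 7*i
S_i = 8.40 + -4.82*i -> [8.4, 3.58, -1.24, -6.06, -10.88]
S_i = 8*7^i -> [8, 56, 392, 2744, 19208]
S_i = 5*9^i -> [5, 45, 405, 3645, 32805]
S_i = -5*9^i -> [-5, -45, -405, -3645, -32805]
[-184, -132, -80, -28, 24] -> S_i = -184 + 52*i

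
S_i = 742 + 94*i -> [742, 836, 930, 1024, 1118]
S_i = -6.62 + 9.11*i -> [-6.62, 2.49, 11.6, 20.71, 29.82]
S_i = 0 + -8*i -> [0, -8, -16, -24, -32]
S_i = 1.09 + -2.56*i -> [1.09, -1.47, -4.03, -6.59, -9.15]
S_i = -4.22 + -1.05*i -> [-4.22, -5.27, -6.32, -7.37, -8.42]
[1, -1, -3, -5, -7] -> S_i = 1 + -2*i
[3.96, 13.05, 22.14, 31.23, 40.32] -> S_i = 3.96 + 9.09*i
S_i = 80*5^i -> [80, 400, 2000, 10000, 50000]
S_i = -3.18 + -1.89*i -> [-3.18, -5.07, -6.96, -8.85, -10.74]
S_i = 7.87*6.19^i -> [7.87, 48.72, 301.55, 1866.58, 11554.13]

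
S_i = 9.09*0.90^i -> [9.09, 8.18, 7.36, 6.63, 5.96]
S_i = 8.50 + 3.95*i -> [8.5, 12.45, 16.4, 20.35, 24.3]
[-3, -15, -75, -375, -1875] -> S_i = -3*5^i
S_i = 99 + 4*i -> [99, 103, 107, 111, 115]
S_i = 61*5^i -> [61, 305, 1525, 7625, 38125]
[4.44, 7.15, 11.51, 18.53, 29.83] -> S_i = 4.44*1.61^i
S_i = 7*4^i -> [7, 28, 112, 448, 1792]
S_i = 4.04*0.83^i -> [4.04, 3.35, 2.78, 2.31, 1.92]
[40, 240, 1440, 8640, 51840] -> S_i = 40*6^i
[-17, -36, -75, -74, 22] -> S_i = Random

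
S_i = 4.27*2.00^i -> [4.27, 8.54, 17.08, 34.16, 68.32]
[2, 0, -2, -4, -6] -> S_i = 2 + -2*i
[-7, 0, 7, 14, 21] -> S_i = -7 + 7*i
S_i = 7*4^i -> [7, 28, 112, 448, 1792]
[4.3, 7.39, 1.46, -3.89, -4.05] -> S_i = Random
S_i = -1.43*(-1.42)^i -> [-1.43, 2.03, -2.88, 4.09, -5.81]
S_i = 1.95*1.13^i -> [1.95, 2.2, 2.49, 2.81, 3.18]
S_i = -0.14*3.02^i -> [-0.14, -0.42, -1.28, -3.86, -11.65]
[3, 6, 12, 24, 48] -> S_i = 3*2^i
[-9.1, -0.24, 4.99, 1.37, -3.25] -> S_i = Random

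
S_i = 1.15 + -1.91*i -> [1.15, -0.76, -2.67, -4.58, -6.49]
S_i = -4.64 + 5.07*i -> [-4.64, 0.43, 5.5, 10.57, 15.64]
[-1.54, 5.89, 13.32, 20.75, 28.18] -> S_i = -1.54 + 7.43*i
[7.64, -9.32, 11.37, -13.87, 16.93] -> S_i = 7.64*(-1.22)^i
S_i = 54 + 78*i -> [54, 132, 210, 288, 366]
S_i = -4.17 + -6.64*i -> [-4.17, -10.81, -17.45, -24.09, -30.73]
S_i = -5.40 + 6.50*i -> [-5.4, 1.1, 7.6, 14.1, 20.6]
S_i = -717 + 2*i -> [-717, -715, -713, -711, -709]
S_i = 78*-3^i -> [78, -234, 702, -2106, 6318]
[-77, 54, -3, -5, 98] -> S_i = Random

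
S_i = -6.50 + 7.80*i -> [-6.5, 1.3, 9.1, 16.9, 24.7]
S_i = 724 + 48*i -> [724, 772, 820, 868, 916]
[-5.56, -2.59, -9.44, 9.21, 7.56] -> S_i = Random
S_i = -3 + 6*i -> [-3, 3, 9, 15, 21]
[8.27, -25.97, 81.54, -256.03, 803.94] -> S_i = 8.27*(-3.14)^i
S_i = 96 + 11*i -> [96, 107, 118, 129, 140]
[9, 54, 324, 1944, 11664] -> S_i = 9*6^i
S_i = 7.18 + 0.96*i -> [7.18, 8.14, 9.1, 10.06, 11.02]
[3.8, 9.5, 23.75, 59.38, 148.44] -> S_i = 3.80*2.50^i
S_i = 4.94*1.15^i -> [4.94, 5.68, 6.53, 7.51, 8.64]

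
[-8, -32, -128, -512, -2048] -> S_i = -8*4^i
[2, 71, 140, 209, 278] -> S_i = 2 + 69*i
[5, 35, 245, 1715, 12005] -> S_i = 5*7^i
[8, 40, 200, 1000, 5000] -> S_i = 8*5^i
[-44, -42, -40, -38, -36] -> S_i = -44 + 2*i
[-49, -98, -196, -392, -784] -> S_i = -49*2^i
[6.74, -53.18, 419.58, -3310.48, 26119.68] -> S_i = 6.74*(-7.89)^i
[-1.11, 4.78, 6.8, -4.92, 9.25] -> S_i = Random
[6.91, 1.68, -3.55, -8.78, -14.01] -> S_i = 6.91 + -5.23*i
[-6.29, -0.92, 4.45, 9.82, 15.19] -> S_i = -6.29 + 5.37*i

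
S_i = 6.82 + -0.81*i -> [6.82, 6.01, 5.2, 4.39, 3.58]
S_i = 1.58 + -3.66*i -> [1.58, -2.08, -5.74, -9.4, -13.06]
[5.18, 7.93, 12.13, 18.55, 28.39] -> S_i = 5.18*1.53^i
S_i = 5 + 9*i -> [5, 14, 23, 32, 41]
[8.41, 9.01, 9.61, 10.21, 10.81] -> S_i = 8.41 + 0.60*i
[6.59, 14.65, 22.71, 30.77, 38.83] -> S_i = 6.59 + 8.06*i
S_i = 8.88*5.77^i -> [8.88, 51.24, 295.64, 1705.85, 9842.74]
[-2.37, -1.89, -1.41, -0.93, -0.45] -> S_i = -2.37 + 0.48*i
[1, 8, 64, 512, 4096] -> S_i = 1*8^i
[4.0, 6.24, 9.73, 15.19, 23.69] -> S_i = 4.00*1.56^i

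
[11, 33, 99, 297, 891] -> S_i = 11*3^i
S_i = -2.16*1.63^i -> [-2.16, -3.52, -5.74, -9.35, -15.25]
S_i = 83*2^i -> [83, 166, 332, 664, 1328]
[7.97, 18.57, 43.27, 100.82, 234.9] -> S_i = 7.97*2.33^i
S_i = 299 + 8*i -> [299, 307, 315, 323, 331]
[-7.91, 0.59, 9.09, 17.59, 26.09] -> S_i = -7.91 + 8.50*i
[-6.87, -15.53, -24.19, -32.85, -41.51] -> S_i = -6.87 + -8.66*i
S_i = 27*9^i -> [27, 243, 2187, 19683, 177147]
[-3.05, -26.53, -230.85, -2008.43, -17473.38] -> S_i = -3.05*8.70^i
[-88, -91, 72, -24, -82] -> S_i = Random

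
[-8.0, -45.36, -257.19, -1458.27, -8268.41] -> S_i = -8.00*5.67^i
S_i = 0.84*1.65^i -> [0.84, 1.39, 2.29, 3.77, 6.23]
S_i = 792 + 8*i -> [792, 800, 808, 816, 824]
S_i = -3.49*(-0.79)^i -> [-3.49, 2.76, -2.18, 1.72, -1.36]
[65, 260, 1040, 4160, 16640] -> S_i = 65*4^i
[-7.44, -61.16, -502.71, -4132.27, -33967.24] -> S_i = -7.44*8.22^i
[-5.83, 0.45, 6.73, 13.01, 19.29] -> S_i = -5.83 + 6.28*i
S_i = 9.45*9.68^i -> [9.45, 91.48, 885.49, 8571.52, 82972.32]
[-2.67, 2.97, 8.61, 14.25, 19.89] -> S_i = -2.67 + 5.64*i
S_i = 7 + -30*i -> [7, -23, -53, -83, -113]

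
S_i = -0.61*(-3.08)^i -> [-0.61, 1.88, -5.79, 17.82, -54.89]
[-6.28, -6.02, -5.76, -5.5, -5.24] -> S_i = -6.28 + 0.26*i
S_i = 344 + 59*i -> [344, 403, 462, 521, 580]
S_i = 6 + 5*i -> [6, 11, 16, 21, 26]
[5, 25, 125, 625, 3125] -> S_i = 5*5^i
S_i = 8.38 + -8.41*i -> [8.38, -0.03, -8.44, -16.85, -25.26]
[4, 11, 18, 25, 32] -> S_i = 4 + 7*i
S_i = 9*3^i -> [9, 27, 81, 243, 729]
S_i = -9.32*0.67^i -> [-9.32, -6.24, -4.18, -2.8, -1.88]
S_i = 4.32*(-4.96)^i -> [4.32, -21.43, 106.28, -527.14, 2614.63]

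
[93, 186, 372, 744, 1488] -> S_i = 93*2^i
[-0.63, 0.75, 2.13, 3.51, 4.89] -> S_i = -0.63 + 1.38*i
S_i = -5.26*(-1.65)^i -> [-5.26, 8.68, -14.32, 23.63, -38.99]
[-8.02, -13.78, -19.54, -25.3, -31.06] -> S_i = -8.02 + -5.76*i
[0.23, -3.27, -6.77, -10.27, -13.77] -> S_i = 0.23 + -3.50*i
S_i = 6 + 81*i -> [6, 87, 168, 249, 330]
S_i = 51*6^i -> [51, 306, 1836, 11016, 66096]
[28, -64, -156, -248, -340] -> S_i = 28 + -92*i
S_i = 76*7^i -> [76, 532, 3724, 26068, 182476]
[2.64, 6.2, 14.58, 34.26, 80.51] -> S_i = 2.64*2.35^i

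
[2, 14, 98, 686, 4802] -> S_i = 2*7^i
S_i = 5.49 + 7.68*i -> [5.49, 13.17, 20.85, 28.53, 36.21]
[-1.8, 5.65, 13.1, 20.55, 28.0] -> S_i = -1.80 + 7.45*i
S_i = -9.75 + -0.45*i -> [-9.75, -10.2, -10.65, -11.1, -11.55]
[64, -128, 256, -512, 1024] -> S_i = 64*-2^i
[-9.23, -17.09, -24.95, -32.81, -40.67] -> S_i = -9.23 + -7.86*i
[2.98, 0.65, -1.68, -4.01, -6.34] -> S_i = 2.98 + -2.33*i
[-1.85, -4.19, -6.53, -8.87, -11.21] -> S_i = -1.85 + -2.34*i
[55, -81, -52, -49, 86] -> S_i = Random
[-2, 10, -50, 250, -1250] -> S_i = -2*-5^i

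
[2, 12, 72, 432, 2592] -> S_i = 2*6^i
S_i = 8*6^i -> [8, 48, 288, 1728, 10368]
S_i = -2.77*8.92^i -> [-2.77, -24.71, -220.4, -1965.96, -17536.35]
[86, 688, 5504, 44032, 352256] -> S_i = 86*8^i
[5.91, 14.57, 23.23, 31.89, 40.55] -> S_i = 5.91 + 8.66*i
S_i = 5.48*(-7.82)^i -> [5.48, -42.85, 335.12, -2620.6, 20493.1]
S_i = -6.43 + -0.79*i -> [-6.43, -7.22, -8.01, -8.8, -9.59]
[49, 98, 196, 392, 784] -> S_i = 49*2^i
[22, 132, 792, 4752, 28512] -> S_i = 22*6^i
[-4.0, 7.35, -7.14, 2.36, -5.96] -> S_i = Random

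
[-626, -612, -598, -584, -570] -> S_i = -626 + 14*i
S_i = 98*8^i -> [98, 784, 6272, 50176, 401408]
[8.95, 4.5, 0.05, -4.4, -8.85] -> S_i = 8.95 + -4.45*i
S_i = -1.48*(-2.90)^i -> [-1.48, 4.29, -12.45, 36.1, -104.68]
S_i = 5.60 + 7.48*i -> [5.6, 13.08, 20.56, 28.04, 35.52]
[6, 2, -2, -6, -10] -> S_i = 6 + -4*i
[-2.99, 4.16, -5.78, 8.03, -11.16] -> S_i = -2.99*(-1.39)^i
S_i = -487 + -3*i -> [-487, -490, -493, -496, -499]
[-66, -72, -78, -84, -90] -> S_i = -66 + -6*i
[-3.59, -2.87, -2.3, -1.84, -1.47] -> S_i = -3.59*0.80^i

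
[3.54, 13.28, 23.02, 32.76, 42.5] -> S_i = 3.54 + 9.74*i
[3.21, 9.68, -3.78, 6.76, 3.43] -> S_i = Random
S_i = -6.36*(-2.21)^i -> [-6.36, 14.06, -31.06, 68.65, -151.71]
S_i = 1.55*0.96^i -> [1.55, 1.49, 1.43, 1.37, 1.32]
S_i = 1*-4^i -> [1, -4, 16, -64, 256]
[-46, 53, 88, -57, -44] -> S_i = Random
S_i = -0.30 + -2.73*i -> [-0.3, -3.03, -5.76, -8.49, -11.22]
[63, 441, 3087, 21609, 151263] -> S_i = 63*7^i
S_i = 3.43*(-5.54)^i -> [3.43, -19.0, 105.27, -583.21, 3230.97]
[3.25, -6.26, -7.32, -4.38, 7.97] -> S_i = Random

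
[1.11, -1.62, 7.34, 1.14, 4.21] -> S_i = Random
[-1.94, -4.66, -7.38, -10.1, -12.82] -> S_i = -1.94 + -2.72*i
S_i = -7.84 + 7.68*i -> [-7.84, -0.16, 7.52, 15.2, 22.88]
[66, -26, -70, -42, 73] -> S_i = Random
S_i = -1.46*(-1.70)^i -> [-1.46, 2.48, -4.22, 7.17, -12.19]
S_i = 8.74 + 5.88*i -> [8.74, 14.62, 20.5, 26.38, 32.26]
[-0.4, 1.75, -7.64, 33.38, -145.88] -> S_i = -0.40*(-4.37)^i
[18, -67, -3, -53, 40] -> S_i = Random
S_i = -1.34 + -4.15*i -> [-1.34, -5.49, -9.64, -13.79, -17.94]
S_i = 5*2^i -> [5, 10, 20, 40, 80]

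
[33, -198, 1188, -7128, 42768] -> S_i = 33*-6^i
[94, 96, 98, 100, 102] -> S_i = 94 + 2*i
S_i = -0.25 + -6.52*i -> [-0.25, -6.77, -13.29, -19.81, -26.33]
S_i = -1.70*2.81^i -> [-1.7, -4.78, -13.42, -37.72, -105.99]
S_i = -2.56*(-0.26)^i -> [-2.56, 0.67, -0.17, 0.04, -0.01]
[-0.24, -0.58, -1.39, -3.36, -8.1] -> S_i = -0.24*2.41^i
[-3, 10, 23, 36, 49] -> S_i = -3 + 13*i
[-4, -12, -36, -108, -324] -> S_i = -4*3^i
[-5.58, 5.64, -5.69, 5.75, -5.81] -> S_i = -5.58*(-1.01)^i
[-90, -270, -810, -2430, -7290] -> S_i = -90*3^i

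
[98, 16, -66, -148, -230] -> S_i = 98 + -82*i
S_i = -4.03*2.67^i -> [-4.03, -10.76, -28.73, -76.71, -204.81]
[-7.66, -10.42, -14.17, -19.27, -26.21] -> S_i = -7.66*1.36^i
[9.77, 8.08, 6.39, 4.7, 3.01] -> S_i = 9.77 + -1.69*i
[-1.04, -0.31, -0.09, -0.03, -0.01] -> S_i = -1.04*0.30^i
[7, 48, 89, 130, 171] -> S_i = 7 + 41*i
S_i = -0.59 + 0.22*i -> [-0.59, -0.37, -0.15, 0.07, 0.29]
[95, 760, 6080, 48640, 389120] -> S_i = 95*8^i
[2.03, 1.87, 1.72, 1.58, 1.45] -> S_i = 2.03*0.92^i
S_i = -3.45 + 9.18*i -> [-3.45, 5.73, 14.91, 24.09, 33.27]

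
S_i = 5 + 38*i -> [5, 43, 81, 119, 157]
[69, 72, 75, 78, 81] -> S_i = 69 + 3*i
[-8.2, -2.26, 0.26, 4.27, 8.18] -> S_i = Random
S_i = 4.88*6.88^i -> [4.88, 33.57, 230.99, 1589.22, 10933.86]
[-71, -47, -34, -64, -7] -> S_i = Random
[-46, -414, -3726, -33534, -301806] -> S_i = -46*9^i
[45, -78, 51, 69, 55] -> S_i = Random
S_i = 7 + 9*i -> [7, 16, 25, 34, 43]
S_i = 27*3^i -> [27, 81, 243, 729, 2187]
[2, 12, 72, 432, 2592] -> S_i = 2*6^i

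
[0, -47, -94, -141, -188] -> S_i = 0 + -47*i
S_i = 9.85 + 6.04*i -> [9.85, 15.89, 21.93, 27.97, 34.01]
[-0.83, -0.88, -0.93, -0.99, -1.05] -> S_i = -0.83*1.06^i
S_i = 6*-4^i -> [6, -24, 96, -384, 1536]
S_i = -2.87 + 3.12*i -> [-2.87, 0.25, 3.37, 6.49, 9.61]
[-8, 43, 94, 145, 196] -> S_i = -8 + 51*i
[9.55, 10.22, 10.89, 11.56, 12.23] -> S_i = 9.55 + 0.67*i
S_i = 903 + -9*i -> [903, 894, 885, 876, 867]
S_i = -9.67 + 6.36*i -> [-9.67, -3.31, 3.05, 9.41, 15.77]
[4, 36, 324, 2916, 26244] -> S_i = 4*9^i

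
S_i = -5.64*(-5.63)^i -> [-5.64, 31.75, -178.77, 1006.48, -5666.47]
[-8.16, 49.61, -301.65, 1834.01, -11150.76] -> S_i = -8.16*(-6.08)^i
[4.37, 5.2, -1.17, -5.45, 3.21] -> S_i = Random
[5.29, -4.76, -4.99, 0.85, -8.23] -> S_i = Random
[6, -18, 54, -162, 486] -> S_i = 6*-3^i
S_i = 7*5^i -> [7, 35, 175, 875, 4375]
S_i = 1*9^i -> [1, 9, 81, 729, 6561]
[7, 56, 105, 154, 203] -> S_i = 7 + 49*i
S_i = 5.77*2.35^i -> [5.77, 13.56, 31.86, 74.88, 175.97]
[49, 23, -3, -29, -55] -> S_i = 49 + -26*i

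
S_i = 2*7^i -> [2, 14, 98, 686, 4802]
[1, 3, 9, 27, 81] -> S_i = 1*3^i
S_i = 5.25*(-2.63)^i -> [5.25, -13.81, 36.31, -95.51, 251.18]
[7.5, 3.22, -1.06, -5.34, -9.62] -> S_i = 7.50 + -4.28*i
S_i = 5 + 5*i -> [5, 10, 15, 20, 25]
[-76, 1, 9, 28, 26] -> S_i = Random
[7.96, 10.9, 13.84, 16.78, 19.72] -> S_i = 7.96 + 2.94*i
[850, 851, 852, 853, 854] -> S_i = 850 + 1*i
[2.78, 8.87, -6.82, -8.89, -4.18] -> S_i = Random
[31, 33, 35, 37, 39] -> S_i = 31 + 2*i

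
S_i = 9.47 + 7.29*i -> [9.47, 16.76, 24.05, 31.34, 38.63]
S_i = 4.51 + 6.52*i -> [4.51, 11.03, 17.55, 24.07, 30.59]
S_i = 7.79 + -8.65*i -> [7.79, -0.86, -9.51, -18.16, -26.81]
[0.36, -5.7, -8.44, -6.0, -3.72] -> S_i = Random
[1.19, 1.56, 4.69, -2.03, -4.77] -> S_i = Random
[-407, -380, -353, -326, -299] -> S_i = -407 + 27*i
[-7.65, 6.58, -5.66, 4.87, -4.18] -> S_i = -7.65*(-0.86)^i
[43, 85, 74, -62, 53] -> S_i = Random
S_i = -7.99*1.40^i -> [-7.99, -11.19, -15.66, -21.92, -30.69]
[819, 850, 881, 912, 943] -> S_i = 819 + 31*i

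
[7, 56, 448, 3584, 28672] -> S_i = 7*8^i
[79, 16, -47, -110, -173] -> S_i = 79 + -63*i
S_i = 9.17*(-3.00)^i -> [9.17, -27.51, 82.53, -247.59, 742.77]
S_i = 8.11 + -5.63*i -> [8.11, 2.48, -3.15, -8.78, -14.41]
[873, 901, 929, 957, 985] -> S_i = 873 + 28*i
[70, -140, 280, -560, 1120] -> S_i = 70*-2^i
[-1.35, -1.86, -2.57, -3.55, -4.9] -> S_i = -1.35*1.38^i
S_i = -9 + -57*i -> [-9, -66, -123, -180, -237]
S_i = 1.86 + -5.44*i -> [1.86, -3.58, -9.02, -14.46, -19.9]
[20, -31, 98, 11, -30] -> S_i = Random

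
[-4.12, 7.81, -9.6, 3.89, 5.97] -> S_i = Random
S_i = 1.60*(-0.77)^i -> [1.6, -1.23, 0.95, -0.73, 0.56]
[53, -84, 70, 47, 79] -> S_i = Random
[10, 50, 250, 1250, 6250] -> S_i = 10*5^i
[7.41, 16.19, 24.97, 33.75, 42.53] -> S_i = 7.41 + 8.78*i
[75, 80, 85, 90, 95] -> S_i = 75 + 5*i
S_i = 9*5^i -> [9, 45, 225, 1125, 5625]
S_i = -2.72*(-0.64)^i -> [-2.72, 1.74, -1.11, 0.71, -0.46]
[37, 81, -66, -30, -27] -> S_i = Random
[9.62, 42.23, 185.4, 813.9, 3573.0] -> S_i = 9.62*4.39^i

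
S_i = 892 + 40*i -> [892, 932, 972, 1012, 1052]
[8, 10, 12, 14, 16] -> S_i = 8 + 2*i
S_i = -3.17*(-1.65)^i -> [-3.17, 5.23, -8.63, 14.24, -23.5]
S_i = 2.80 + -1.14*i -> [2.8, 1.66, 0.52, -0.62, -1.76]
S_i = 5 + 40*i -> [5, 45, 85, 125, 165]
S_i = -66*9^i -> [-66, -594, -5346, -48114, -433026]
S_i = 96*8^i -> [96, 768, 6144, 49152, 393216]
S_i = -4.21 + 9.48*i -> [-4.21, 5.27, 14.75, 24.23, 33.71]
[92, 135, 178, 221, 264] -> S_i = 92 + 43*i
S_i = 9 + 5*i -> [9, 14, 19, 24, 29]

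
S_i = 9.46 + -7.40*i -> [9.46, 2.06, -5.34, -12.74, -20.14]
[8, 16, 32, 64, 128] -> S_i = 8*2^i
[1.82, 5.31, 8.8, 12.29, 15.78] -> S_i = 1.82 + 3.49*i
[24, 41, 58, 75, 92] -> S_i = 24 + 17*i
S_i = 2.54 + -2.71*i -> [2.54, -0.17, -2.88, -5.59, -8.3]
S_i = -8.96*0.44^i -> [-8.96, -3.94, -1.73, -0.76, -0.34]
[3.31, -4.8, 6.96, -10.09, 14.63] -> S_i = 3.31*(-1.45)^i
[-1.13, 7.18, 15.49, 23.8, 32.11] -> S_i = -1.13 + 8.31*i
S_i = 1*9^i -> [1, 9, 81, 729, 6561]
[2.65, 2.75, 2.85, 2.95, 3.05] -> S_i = 2.65 + 0.10*i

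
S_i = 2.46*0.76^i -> [2.46, 1.87, 1.42, 1.08, 0.82]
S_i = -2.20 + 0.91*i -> [-2.2, -1.29, -0.38, 0.53, 1.44]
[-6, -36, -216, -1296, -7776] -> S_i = -6*6^i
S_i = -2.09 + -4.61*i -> [-2.09, -6.7, -11.31, -15.92, -20.53]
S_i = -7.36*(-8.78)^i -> [-7.36, 64.62, -567.37, 4981.51, -43737.69]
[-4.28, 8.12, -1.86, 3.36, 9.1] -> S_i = Random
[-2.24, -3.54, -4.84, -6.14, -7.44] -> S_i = -2.24 + -1.30*i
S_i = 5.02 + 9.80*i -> [5.02, 14.82, 24.62, 34.42, 44.22]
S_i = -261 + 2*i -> [-261, -259, -257, -255, -253]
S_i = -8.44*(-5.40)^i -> [-8.44, 45.58, -246.11, 1329.0, -7176.58]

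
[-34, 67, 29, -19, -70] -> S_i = Random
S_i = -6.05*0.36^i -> [-6.05, -2.18, -0.78, -0.28, -0.1]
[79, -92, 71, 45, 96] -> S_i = Random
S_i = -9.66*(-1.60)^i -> [-9.66, 15.46, -24.73, 39.57, -63.31]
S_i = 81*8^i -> [81, 648, 5184, 41472, 331776]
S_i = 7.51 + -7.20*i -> [7.51, 0.31, -6.89, -14.09, -21.29]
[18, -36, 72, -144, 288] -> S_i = 18*-2^i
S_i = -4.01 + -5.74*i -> [-4.01, -9.75, -15.49, -21.23, -26.97]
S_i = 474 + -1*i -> [474, 473, 472, 471, 470]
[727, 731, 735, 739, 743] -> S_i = 727 + 4*i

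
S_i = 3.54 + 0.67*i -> [3.54, 4.21, 4.88, 5.55, 6.22]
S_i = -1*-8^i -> [-1, 8, -64, 512, -4096]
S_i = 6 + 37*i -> [6, 43, 80, 117, 154]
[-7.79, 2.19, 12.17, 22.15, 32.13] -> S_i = -7.79 + 9.98*i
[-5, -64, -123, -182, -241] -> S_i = -5 + -59*i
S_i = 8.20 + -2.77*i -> [8.2, 5.43, 2.66, -0.11, -2.88]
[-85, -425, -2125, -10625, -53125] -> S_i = -85*5^i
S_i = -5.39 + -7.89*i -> [-5.39, -13.28, -21.17, -29.06, -36.95]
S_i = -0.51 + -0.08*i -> [-0.51, -0.59, -0.67, -0.75, -0.83]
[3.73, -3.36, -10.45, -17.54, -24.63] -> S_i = 3.73 + -7.09*i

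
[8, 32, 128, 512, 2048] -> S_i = 8*4^i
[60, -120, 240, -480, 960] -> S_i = 60*-2^i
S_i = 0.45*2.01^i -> [0.45, 0.9, 1.82, 3.65, 7.35]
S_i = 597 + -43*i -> [597, 554, 511, 468, 425]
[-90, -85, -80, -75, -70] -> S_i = -90 + 5*i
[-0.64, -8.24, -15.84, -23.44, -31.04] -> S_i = -0.64 + -7.60*i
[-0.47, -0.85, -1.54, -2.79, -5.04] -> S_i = -0.47*1.81^i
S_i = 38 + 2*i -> [38, 40, 42, 44, 46]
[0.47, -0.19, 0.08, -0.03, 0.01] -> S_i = 0.47*(-0.41)^i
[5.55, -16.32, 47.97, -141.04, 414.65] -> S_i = 5.55*(-2.94)^i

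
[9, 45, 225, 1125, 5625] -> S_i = 9*5^i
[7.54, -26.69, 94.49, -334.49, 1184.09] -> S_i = 7.54*(-3.54)^i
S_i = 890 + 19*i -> [890, 909, 928, 947, 966]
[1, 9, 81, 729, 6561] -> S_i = 1*9^i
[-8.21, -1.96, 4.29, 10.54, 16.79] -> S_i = -8.21 + 6.25*i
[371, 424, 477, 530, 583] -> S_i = 371 + 53*i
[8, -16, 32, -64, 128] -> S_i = 8*-2^i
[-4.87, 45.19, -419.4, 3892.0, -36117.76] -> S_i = -4.87*(-9.28)^i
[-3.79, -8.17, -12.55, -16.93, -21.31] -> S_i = -3.79 + -4.38*i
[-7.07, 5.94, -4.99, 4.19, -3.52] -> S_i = -7.07*(-0.84)^i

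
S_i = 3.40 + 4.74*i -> [3.4, 8.14, 12.88, 17.62, 22.36]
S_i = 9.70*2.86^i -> [9.7, 27.74, 79.34, 226.92, 648.99]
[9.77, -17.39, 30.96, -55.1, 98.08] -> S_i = 9.77*(-1.78)^i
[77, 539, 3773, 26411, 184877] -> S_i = 77*7^i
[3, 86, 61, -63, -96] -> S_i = Random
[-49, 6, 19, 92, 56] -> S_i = Random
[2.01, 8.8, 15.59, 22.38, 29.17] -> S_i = 2.01 + 6.79*i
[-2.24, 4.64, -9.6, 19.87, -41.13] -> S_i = -2.24*(-2.07)^i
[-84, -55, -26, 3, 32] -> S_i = -84 + 29*i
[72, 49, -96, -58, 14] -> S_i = Random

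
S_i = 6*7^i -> [6, 42, 294, 2058, 14406]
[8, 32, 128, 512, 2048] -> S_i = 8*4^i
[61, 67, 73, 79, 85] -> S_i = 61 + 6*i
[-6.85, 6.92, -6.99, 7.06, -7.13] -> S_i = -6.85*(-1.01)^i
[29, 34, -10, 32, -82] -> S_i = Random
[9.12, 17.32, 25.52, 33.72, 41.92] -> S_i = 9.12 + 8.20*i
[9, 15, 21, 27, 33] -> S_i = 9 + 6*i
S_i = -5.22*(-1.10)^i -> [-5.22, 5.74, -6.32, 6.95, -7.64]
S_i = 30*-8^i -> [30, -240, 1920, -15360, 122880]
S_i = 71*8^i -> [71, 568, 4544, 36352, 290816]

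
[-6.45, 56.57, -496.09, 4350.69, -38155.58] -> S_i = -6.45*(-8.77)^i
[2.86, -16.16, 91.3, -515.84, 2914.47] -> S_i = 2.86*(-5.65)^i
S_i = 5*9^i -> [5, 45, 405, 3645, 32805]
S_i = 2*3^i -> [2, 6, 18, 54, 162]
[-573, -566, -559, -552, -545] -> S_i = -573 + 7*i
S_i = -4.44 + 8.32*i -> [-4.44, 3.88, 12.2, 20.52, 28.84]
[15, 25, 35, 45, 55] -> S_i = 15 + 10*i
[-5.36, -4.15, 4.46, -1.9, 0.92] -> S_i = Random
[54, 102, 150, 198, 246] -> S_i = 54 + 48*i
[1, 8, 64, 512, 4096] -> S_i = 1*8^i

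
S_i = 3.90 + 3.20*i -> [3.9, 7.1, 10.3, 13.5, 16.7]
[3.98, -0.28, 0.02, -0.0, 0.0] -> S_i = 3.98*(-0.07)^i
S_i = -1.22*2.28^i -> [-1.22, -2.78, -6.34, -14.46, -32.97]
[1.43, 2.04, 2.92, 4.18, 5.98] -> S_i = 1.43*1.43^i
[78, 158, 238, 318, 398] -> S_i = 78 + 80*i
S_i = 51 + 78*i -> [51, 129, 207, 285, 363]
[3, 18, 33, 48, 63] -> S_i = 3 + 15*i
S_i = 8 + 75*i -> [8, 83, 158, 233, 308]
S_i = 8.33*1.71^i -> [8.33, 14.24, 24.36, 41.65, 71.22]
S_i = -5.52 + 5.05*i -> [-5.52, -0.47, 4.58, 9.63, 14.68]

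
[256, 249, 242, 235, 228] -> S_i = 256 + -7*i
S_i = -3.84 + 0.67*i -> [-3.84, -3.17, -2.5, -1.83, -1.16]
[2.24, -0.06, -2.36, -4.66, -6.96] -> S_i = 2.24 + -2.30*i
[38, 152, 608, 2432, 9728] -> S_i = 38*4^i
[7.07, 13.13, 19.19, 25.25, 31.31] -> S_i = 7.07 + 6.06*i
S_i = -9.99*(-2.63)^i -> [-9.99, 26.27, -69.1, 181.73, -477.96]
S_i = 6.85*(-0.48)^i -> [6.85, -3.29, 1.58, -0.76, 0.36]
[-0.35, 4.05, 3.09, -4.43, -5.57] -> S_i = Random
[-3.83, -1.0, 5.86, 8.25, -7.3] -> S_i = Random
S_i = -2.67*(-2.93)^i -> [-2.67, 7.82, -22.92, 67.16, -196.78]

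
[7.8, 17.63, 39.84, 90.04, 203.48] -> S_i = 7.80*2.26^i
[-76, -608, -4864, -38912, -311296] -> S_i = -76*8^i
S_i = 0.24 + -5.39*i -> [0.24, -5.15, -10.54, -15.93, -21.32]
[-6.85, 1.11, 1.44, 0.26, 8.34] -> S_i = Random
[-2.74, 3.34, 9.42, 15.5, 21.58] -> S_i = -2.74 + 6.08*i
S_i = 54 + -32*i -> [54, 22, -10, -42, -74]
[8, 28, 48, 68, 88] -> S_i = 8 + 20*i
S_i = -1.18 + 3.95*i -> [-1.18, 2.77, 6.72, 10.67, 14.62]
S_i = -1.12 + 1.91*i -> [-1.12, 0.79, 2.7, 4.61, 6.52]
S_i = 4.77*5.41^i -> [4.77, 25.81, 139.61, 755.28, 4086.09]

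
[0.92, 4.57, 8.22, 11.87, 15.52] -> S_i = 0.92 + 3.65*i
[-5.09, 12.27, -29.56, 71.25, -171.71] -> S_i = -5.09*(-2.41)^i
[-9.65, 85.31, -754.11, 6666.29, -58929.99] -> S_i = -9.65*(-8.84)^i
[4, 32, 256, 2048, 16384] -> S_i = 4*8^i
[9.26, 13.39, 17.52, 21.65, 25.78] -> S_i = 9.26 + 4.13*i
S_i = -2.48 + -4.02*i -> [-2.48, -6.5, -10.52, -14.54, -18.56]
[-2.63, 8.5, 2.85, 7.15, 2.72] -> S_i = Random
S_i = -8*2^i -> [-8, -16, -32, -64, -128]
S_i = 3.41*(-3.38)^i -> [3.41, -11.53, 38.96, -131.68, 445.06]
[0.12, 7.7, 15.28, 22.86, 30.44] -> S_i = 0.12 + 7.58*i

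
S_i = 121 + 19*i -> [121, 140, 159, 178, 197]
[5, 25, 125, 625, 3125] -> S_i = 5*5^i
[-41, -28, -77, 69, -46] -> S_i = Random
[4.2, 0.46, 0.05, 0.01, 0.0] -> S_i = 4.20*0.11^i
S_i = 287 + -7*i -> [287, 280, 273, 266, 259]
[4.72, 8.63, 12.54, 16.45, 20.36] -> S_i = 4.72 + 3.91*i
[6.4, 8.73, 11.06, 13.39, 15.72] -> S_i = 6.40 + 2.33*i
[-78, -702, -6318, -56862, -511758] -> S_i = -78*9^i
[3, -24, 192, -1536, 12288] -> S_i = 3*-8^i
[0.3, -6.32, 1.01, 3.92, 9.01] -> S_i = Random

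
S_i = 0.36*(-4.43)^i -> [0.36, -1.59, 7.06, -31.3, 138.65]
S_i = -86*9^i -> [-86, -774, -6966, -62694, -564246]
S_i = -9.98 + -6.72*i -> [-9.98, -16.7, -23.42, -30.14, -36.86]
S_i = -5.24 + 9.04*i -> [-5.24, 3.8, 12.84, 21.88, 30.92]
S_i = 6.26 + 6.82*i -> [6.26, 13.08, 19.9, 26.72, 33.54]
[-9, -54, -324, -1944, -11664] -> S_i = -9*6^i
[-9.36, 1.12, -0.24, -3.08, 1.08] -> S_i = Random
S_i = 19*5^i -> [19, 95, 475, 2375, 11875]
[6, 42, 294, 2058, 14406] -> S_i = 6*7^i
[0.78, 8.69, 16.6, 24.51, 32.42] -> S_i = 0.78 + 7.91*i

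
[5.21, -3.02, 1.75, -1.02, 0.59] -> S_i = 5.21*(-0.58)^i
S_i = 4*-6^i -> [4, -24, 144, -864, 5184]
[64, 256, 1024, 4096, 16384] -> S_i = 64*4^i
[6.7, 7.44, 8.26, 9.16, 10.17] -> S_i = 6.70*1.11^i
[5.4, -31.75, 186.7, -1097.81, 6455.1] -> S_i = 5.40*(-5.88)^i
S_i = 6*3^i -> [6, 18, 54, 162, 486]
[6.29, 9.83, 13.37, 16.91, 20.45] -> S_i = 6.29 + 3.54*i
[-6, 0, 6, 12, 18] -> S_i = -6 + 6*i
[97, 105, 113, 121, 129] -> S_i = 97 + 8*i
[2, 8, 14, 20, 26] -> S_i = 2 + 6*i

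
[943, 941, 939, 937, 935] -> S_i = 943 + -2*i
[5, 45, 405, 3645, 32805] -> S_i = 5*9^i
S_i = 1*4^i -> [1, 4, 16, 64, 256]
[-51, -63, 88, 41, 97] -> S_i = Random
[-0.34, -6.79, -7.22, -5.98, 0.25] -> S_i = Random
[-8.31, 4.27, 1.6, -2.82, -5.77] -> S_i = Random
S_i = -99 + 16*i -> [-99, -83, -67, -51, -35]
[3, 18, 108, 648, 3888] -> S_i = 3*6^i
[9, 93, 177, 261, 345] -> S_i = 9 + 84*i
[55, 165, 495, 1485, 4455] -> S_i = 55*3^i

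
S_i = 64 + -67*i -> [64, -3, -70, -137, -204]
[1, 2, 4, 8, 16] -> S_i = 1*2^i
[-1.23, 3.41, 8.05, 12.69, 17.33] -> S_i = -1.23 + 4.64*i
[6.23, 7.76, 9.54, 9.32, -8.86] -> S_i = Random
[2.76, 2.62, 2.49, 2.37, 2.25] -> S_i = 2.76*0.95^i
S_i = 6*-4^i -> [6, -24, 96, -384, 1536]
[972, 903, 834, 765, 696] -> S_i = 972 + -69*i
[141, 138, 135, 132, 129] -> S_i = 141 + -3*i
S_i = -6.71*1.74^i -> [-6.71, -11.68, -20.32, -35.35, -61.51]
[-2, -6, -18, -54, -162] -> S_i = -2*3^i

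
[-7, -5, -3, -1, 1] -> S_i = -7 + 2*i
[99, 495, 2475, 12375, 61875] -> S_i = 99*5^i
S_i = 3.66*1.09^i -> [3.66, 3.99, 4.35, 4.74, 5.17]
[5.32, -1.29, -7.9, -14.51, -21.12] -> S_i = 5.32 + -6.61*i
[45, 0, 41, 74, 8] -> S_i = Random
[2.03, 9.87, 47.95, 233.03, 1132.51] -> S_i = 2.03*4.86^i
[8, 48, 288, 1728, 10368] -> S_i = 8*6^i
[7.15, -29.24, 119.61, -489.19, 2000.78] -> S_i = 7.15*(-4.09)^i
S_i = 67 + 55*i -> [67, 122, 177, 232, 287]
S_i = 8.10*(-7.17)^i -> [8.1, -58.08, 416.41, -2985.67, 21407.29]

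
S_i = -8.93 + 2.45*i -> [-8.93, -6.48, -4.03, -1.58, 0.87]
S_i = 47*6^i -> [47, 282, 1692, 10152, 60912]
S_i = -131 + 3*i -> [-131, -128, -125, -122, -119]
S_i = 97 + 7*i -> [97, 104, 111, 118, 125]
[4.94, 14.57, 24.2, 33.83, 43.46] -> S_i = 4.94 + 9.63*i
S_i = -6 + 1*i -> [-6, -5, -4, -3, -2]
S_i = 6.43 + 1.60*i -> [6.43, 8.03, 9.63, 11.23, 12.83]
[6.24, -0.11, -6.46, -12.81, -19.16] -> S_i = 6.24 + -6.35*i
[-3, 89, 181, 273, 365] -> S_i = -3 + 92*i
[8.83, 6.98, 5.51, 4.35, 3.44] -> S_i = 8.83*0.79^i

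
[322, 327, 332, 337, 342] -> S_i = 322 + 5*i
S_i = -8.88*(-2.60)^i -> [-8.88, 23.09, -60.03, 156.07, -405.79]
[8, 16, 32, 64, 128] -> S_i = 8*2^i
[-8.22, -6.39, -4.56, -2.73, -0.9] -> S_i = -8.22 + 1.83*i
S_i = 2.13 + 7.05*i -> [2.13, 9.18, 16.23, 23.28, 30.33]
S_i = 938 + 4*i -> [938, 942, 946, 950, 954]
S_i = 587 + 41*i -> [587, 628, 669, 710, 751]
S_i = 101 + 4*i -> [101, 105, 109, 113, 117]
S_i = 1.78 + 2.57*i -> [1.78, 4.35, 6.92, 9.49, 12.06]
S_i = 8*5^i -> [8, 40, 200, 1000, 5000]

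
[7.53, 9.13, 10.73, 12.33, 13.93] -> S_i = 7.53 + 1.60*i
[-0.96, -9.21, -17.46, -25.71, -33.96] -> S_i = -0.96 + -8.25*i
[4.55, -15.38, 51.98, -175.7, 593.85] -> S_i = 4.55*(-3.38)^i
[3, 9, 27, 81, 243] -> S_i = 3*3^i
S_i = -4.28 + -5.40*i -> [-4.28, -9.68, -15.08, -20.48, -25.88]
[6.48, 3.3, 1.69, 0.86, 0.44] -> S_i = 6.48*0.51^i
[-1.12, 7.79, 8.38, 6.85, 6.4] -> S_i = Random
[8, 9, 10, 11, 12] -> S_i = 8 + 1*i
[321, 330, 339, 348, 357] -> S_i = 321 + 9*i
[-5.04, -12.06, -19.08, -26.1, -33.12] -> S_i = -5.04 + -7.02*i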